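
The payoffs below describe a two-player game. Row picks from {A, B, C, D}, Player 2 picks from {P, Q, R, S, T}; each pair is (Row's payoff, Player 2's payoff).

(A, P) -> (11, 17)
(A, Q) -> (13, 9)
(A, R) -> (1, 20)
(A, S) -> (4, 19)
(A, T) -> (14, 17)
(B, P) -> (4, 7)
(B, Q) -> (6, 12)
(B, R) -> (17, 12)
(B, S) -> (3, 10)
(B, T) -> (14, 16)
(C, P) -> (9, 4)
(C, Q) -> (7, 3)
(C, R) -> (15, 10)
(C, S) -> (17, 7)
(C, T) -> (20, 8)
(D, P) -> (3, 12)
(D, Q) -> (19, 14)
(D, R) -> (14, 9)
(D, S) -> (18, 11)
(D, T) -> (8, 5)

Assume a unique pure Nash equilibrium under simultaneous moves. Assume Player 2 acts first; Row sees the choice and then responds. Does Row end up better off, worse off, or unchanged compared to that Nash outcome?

Backward induction with Player 2 moving first.
- P: BR = A, leader payoff 17.
- Q: BR = D, leader payoff 14.
- R: BR = B, leader payoff 12.
- S: BR = D, leader payoff 11.
- T: BR = C, leader payoff 8.
Among 17, 14, 12, 11, 8, the best is 17 at P. Subgame-perfect outcome: (A, P) with payoffs (11, 17).
Under simultaneous play:
Row's best replies: P→A; Q→D; R→B; S→D; T→C.
Player 2's best replies: A→R; B→T; C→R; D→Q.
Only (D, Q) has each player best-responding; Nash payoffs (19, 14).
Row earns 11 sequentially versus 19 at the Nash outcome: worse off.

worse off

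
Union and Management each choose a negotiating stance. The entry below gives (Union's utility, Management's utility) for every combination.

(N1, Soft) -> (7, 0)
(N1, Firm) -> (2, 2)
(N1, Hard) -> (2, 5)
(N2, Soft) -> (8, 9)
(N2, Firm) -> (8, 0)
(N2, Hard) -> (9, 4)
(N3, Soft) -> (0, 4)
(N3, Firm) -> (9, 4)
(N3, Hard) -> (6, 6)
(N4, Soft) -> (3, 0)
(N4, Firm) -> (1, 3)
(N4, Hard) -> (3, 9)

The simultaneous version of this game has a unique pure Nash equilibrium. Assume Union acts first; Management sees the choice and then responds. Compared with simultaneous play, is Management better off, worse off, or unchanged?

unchanged

Solve by backward induction (Union leads).
- N1: BR = Hard, leader payoff 2.
- N2: BR = Soft, leader payoff 8.
- N3: BR = Hard, leader payoff 6.
- N4: BR = Hard, leader payoff 3.
Among 2, 8, 6, 3, the best is 8 at N2. Subgame-perfect outcome: (N2, Soft) with payoffs (8, 9).
For the simultaneous game, intersect best replies.
Union's best replies: Soft→N2; Firm→N3; Hard→N2.
Management's best replies: N1→Hard; N2→Soft; N3→Hard; N4→Hard.
Only (N2, Soft) has each player best-responding; Nash payoffs (8, 9).
Management earns 9 sequentially versus 9 at the Nash outcome: unchanged.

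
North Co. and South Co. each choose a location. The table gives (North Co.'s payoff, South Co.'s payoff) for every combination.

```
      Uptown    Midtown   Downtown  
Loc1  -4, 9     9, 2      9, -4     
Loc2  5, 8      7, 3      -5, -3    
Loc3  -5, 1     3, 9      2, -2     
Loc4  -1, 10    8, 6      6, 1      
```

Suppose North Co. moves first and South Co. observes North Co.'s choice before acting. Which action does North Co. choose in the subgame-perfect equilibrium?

Loc2

Work backward from South Co.'s decision.
- Loc1: South Co. compares 9, 2, -4 and picks Uptown; North Co. would get -4.
- Loc2: South Co. compares 8, 3, -3 and picks Uptown; North Co. would get 5.
- Loc3: South Co. compares 1, 9, -2 and picks Midtown; North Co. would get 3.
- Loc4: South Co. compares 10, 6, 1 and picks Uptown; North Co. would get -1.
North Co.'s induced payoffs are -4, 5, 3, -1, so North Co. commits to Loc2. Subgame-perfect outcome: (Loc2, Uptown) with payoffs (5, 8).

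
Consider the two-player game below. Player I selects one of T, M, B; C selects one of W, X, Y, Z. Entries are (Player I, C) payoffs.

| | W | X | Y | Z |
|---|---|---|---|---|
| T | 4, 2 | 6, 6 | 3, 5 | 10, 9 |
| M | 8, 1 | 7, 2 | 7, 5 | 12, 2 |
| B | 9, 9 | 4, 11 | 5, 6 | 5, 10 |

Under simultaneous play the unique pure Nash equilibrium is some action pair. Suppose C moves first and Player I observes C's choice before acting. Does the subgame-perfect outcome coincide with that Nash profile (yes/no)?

no

Work backward from Player I's decision.
- W: Player I compares 4, 8, 9 and picks B; C would get 9.
- X: Player I compares 6, 7, 4 and picks M; C would get 2.
- Y: Player I compares 3, 7, 5 and picks M; C would get 5.
- Z: Player I compares 10, 12, 5 and picks M; C would get 2.
C's induced payoffs are 9, 2, 5, 2, so C commits to W. Subgame-perfect outcome: (B, W) with payoffs (9, 9).
Now find the simultaneous Nash equilibrium.
Player I's best replies: W→B; X→M; Y→M; Z→M.
C's best replies: T→Z; M→Y; B→X.
The unique mutual best reply is (M, Y), giving (7, 5).
Sequential outcome (B, W) differs from the Nash profile (M, Y).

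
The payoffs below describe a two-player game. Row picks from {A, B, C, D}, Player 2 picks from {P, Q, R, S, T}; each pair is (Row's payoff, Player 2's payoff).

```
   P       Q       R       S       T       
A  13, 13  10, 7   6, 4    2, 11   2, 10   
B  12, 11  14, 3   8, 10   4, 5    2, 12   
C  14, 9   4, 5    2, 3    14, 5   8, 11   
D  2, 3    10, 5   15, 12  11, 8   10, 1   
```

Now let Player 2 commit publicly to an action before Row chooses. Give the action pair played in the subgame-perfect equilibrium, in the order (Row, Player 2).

(D, R)

Row best-responds to each possible Player 2 move:
- P: BR = C, leader payoff 9.
- Q: BR = B, leader payoff 3.
- R: BR = D, leader payoff 12.
- S: BR = C, leader payoff 5.
- T: BR = D, leader payoff 1.
Among 9, 3, 12, 5, 1, the best is 12 at R. Subgame-perfect outcome: (D, R) with payoffs (15, 12).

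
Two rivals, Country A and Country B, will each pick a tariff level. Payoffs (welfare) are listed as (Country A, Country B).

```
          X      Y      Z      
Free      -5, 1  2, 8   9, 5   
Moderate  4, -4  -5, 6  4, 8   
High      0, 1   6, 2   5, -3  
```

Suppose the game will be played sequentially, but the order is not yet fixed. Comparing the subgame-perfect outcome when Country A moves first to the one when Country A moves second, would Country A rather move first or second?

If Country A leads: Country B's best replies are Free→Y, Moderate→Z, High→Y; Country A's induced payoffs 2, 4, 6; outcome (High, Y), payoffs (6, 2).
If Country B leads: Country A's best replies are X→Moderate, Y→High, Z→Free; Country B's induced payoffs -4, 2, 5; outcome (Free, Z), payoffs (9, 5).
Country A gets 6 moving first and 9 moving second, so Country A prefers to move second.

second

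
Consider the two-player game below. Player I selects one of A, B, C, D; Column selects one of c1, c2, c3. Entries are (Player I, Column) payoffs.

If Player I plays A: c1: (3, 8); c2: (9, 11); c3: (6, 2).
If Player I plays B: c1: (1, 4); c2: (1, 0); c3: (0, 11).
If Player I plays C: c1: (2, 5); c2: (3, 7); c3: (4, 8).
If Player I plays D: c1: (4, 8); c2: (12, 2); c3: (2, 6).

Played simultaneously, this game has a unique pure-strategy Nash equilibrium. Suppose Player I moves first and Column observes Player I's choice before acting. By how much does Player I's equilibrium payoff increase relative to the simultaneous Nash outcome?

5

Solve by backward induction (Player I leads).
- A: BR = c2, leader payoff 9.
- B: BR = c3, leader payoff 0.
- C: BR = c3, leader payoff 4.
- D: BR = c1, leader payoff 4.
Maximizing over 9, 0, 4, 4, Player I chooses A. Subgame-perfect outcome: (A, c2) with payoffs (9, 11).
For the simultaneous game, intersect best replies.
Player I's best replies: c1→D; c2→D; c3→A.
Column's best replies: A→c2; B→c3; C→c3; D→c1.
The unique mutual best reply is (D, c1), giving (4, 8).
Player I's commitment gain: 9 − 4 = 5.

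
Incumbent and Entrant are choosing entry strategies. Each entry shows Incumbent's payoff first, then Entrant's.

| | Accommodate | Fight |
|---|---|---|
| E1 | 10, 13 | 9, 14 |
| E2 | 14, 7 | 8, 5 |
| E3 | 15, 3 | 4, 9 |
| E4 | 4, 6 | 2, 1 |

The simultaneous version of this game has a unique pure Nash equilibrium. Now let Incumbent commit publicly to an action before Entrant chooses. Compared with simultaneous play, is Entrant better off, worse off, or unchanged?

Entrant best-responds to each possible Incumbent move:
- E1: BR = Fight, leader payoff 9.
- E2: BR = Accommodate, leader payoff 14.
- E3: BR = Fight, leader payoff 4.
- E4: BR = Accommodate, leader payoff 4.
Incumbent's induced payoffs are 9, 14, 4, 4, so Incumbent commits to E2. Subgame-perfect outcome: (E2, Accommodate) with payoffs (14, 7).
Under simultaneous play:
Incumbent's best replies: Accommodate→E3; Fight→E1.
Entrant's best replies: E1→Fight; E2→Accommodate; E3→Fight; E4→Accommodate.
Only (E1, Fight) has each player best-responding; Nash payoffs (9, 14).
Entrant earns 7 sequentially versus 14 at the Nash outcome: worse off.

worse off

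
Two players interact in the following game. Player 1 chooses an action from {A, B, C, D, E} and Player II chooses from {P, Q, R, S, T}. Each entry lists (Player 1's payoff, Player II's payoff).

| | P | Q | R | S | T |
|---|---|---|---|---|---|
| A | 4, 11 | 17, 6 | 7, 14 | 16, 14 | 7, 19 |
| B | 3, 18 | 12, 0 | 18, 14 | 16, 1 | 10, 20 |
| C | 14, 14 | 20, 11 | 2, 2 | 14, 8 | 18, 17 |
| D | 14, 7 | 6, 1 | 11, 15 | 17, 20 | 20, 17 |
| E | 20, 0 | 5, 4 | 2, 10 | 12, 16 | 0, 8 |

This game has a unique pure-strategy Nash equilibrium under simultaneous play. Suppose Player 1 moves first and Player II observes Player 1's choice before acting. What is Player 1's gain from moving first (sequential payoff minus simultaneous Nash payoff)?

1

Player II best-responds to each possible Player 1 move:
- A: BR = T, leader payoff 7.
- B: BR = T, leader payoff 10.
- C: BR = T, leader payoff 18.
- D: BR = S, leader payoff 17.
- E: BR = S, leader payoff 12.
Maximizing over 7, 10, 18, 17, 12, Player 1 chooses C. Subgame-perfect outcome: (C, T) with payoffs (18, 17).
Under simultaneous play:
Player 1's best replies: P→E; Q→C; R→B; S→D; T→D.
Player II's best replies: A→T; B→T; C→T; D→S; E→S.
The unique mutual best reply is (D, S), giving (17, 20).
Player 1's commitment gain: 18 − 17 = 1.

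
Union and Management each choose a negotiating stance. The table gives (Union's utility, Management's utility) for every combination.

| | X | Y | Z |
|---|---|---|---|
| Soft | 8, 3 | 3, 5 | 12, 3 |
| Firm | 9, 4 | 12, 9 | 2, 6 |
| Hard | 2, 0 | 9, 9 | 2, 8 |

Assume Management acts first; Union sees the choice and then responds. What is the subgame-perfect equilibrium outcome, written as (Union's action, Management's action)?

Union best-responds to each possible Management move:
- X → Union plays Firm (best of 8, 9, 2); Management gets 4.
- Y → Union plays Firm (best of 3, 12, 9); Management gets 9.
- Z → Union plays Soft (best of 12, 2, 2); Management gets 3.
Among 4, 9, 3, the best is 9 at Y. Subgame-perfect outcome: (Firm, Y) with payoffs (12, 9).

(Firm, Y)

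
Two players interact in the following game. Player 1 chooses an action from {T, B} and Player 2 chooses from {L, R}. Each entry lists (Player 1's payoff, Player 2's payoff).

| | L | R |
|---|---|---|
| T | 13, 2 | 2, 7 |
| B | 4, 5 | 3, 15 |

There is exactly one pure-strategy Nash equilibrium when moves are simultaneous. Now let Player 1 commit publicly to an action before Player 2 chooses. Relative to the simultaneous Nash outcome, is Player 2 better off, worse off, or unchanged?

Player 2 best-responds to each possible Player 1 move:
- T → Player 2 plays R (best of 2, 7); Player 1 gets 2.
- B → Player 2 plays R (best of 5, 15); Player 1 gets 3.
Among 2, 3, the best is 3 at B. Subgame-perfect outcome: (B, R) with payoffs (3, 15).
Under simultaneous play:
Player 1's best replies: L→T; R→B.
Player 2's best replies: T→R; B→R.
Only (B, R) has each player best-responding; Nash payoffs (3, 15).
Player 2 earns 15 sequentially versus 15 at the Nash outcome: unchanged.

unchanged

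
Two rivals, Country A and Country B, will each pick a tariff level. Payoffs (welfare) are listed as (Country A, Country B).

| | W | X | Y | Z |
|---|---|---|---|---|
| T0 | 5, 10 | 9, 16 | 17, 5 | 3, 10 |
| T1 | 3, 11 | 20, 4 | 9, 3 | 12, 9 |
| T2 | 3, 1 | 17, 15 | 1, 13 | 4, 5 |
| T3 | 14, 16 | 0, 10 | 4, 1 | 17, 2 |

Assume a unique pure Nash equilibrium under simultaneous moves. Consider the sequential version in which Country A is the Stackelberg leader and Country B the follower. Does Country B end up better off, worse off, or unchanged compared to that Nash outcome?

worse off

Work backward from Country B's decision.
- T0 → Country B plays X (best of 10, 16, 5, 10); Country A gets 9.
- T1 → Country B plays W (best of 11, 4, 3, 9); Country A gets 3.
- T2 → Country B plays X (best of 1, 15, 13, 5); Country A gets 17.
- T3 → Country B plays W (best of 16, 10, 1, 2); Country A gets 14.
Country A's induced payoffs are 9, 3, 17, 14, so Country A commits to T2. Subgame-perfect outcome: (T2, X) with payoffs (17, 15).
Now find the simultaneous Nash equilibrium.
Country A's best replies: W→T3; X→T1; Y→T0; Z→T3.
Country B's best replies: T0→X; T1→W; T2→X; T3→W.
Only (T3, W) has each player best-responding; Nash payoffs (14, 16).
Country B earns 15 sequentially versus 16 at the Nash outcome: worse off.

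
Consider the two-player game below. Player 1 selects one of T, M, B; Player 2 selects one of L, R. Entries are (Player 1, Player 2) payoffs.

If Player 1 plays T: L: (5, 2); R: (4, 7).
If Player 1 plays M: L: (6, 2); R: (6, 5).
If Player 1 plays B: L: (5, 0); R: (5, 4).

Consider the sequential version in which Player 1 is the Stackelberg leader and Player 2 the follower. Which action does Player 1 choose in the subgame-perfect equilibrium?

M

Player 2 best-responds to each possible Player 1 move:
- T: BR = R, leader payoff 4.
- M: BR = R, leader payoff 6.
- B: BR = R, leader payoff 5.
Player 1's induced payoffs are 4, 6, 5, so Player 1 commits to M. Subgame-perfect outcome: (M, R) with payoffs (6, 5).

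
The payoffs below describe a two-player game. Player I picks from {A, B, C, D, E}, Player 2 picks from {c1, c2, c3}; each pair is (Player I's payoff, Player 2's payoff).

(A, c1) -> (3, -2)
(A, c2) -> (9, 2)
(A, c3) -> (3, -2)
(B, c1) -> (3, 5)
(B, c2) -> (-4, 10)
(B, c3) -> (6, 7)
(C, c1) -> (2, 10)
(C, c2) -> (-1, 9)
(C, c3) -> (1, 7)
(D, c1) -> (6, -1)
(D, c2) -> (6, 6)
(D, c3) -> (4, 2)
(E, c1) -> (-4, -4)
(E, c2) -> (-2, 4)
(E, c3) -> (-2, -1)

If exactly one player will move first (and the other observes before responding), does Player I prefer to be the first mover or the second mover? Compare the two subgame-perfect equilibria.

If Player I leads: Player 2's best replies are A→c2, B→c2, C→c1, D→c2, E→c2; Player I's induced payoffs 9, -4, 2, 6, -2; outcome (A, c2), payoffs (9, 2).
If Player 2 leads: Player I's best replies are c1→D, c2→A, c3→B; Player 2's induced payoffs -1, 2, 7; outcome (B, c3), payoffs (6, 7).
Player I gets 9 moving first and 6 moving second, so Player I prefers to move first.

first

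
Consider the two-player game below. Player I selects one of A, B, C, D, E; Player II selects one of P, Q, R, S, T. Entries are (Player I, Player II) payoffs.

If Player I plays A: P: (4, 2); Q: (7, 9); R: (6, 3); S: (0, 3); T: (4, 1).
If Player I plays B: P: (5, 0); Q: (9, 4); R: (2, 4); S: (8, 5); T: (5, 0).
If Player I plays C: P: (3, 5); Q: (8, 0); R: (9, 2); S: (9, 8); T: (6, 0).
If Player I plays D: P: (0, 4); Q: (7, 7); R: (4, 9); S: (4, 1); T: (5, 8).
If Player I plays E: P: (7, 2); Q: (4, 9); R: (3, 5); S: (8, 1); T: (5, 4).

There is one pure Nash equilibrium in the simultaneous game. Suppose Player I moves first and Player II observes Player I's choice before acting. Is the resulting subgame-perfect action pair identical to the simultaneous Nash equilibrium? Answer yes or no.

Work backward from Player II's decision.
- A: Player II compares 2, 9, 3, 3, 1 and picks Q; Player I would get 7.
- B: Player II compares 0, 4, 4, 5, 0 and picks S; Player I would get 8.
- C: Player II compares 5, 0, 2, 8, 0 and picks S; Player I would get 9.
- D: Player II compares 4, 7, 9, 1, 8 and picks R; Player I would get 4.
- E: Player II compares 2, 9, 5, 1, 4 and picks Q; Player I would get 4.
Maximizing over 7, 8, 9, 4, 4, Player I chooses C. Subgame-perfect outcome: (C, S) with payoffs (9, 8).
Under simultaneous play:
Player I's best replies: P→E; Q→B; R→C; S→C; T→C.
Player II's best replies: A→Q; B→S; C→S; D→R; E→Q.
The unique mutual best reply is (C, S), giving (9, 8).
Sequential outcome (C, S) coincides with the Nash profile (C, S).

yes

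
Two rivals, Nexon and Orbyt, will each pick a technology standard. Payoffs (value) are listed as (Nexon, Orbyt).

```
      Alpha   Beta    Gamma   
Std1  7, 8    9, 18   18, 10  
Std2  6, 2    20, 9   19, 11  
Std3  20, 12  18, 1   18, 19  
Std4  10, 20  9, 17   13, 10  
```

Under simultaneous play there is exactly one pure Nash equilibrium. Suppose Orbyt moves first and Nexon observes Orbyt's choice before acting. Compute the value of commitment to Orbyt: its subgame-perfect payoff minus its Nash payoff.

Nexon best-responds to each possible Orbyt move:
- Alpha: Nexon compares 7, 6, 20, 10 and picks Std3; Orbyt would get 12.
- Beta: Nexon compares 9, 20, 18, 9 and picks Std2; Orbyt would get 9.
- Gamma: Nexon compares 18, 19, 18, 13 and picks Std2; Orbyt would get 11.
Among 12, 9, 11, the best is 12 at Alpha. Subgame-perfect outcome: (Std3, Alpha) with payoffs (20, 12).
Under simultaneous play:
Nexon's best replies: Alpha→Std3; Beta→Std2; Gamma→Std2.
Orbyt's best replies: Std1→Beta; Std2→Gamma; Std3→Gamma; Std4→Alpha.
The unique mutual best reply is (Std2, Gamma), giving (19, 11).
Orbyt's commitment gain: 12 − 11 = 1.

1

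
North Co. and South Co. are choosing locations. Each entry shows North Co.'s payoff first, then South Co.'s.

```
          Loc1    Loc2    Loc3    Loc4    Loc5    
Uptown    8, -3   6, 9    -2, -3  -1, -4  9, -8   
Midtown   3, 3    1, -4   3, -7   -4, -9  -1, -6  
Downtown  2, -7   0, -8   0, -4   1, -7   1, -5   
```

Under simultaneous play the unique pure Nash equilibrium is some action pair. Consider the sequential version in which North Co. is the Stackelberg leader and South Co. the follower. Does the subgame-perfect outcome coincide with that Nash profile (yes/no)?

yes

Work backward from South Co.'s decision.
- Uptown: BR = Loc2, leader payoff 6.
- Midtown: BR = Loc1, leader payoff 3.
- Downtown: BR = Loc3, leader payoff 0.
Maximizing over 6, 3, 0, North Co. chooses Uptown. Subgame-perfect outcome: (Uptown, Loc2) with payoffs (6, 9).
Now find the simultaneous Nash equilibrium.
North Co.'s best replies: Loc1→Uptown; Loc2→Uptown; Loc3→Midtown; Loc4→Downtown; Loc5→Uptown.
South Co.'s best replies: Uptown→Loc2; Midtown→Loc1; Downtown→Loc3.
Only (Uptown, Loc2) has each player best-responding; Nash payoffs (6, 9).
Sequential outcome (Uptown, Loc2) coincides with the Nash profile (Uptown, Loc2).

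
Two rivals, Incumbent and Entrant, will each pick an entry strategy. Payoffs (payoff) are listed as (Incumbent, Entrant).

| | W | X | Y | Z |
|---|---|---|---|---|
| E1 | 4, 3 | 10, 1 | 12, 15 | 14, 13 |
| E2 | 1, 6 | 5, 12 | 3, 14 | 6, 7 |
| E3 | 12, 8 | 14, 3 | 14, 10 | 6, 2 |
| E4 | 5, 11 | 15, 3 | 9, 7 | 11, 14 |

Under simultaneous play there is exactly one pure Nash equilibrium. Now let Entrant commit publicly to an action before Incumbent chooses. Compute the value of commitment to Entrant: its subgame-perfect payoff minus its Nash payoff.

3

Backward induction with Entrant moving first.
- W → Incumbent plays E3 (best of 4, 1, 12, 5); Entrant gets 8.
- X → Incumbent plays E4 (best of 10, 5, 14, 15); Entrant gets 3.
- Y → Incumbent plays E3 (best of 12, 3, 14, 9); Entrant gets 10.
- Z → Incumbent plays E1 (best of 14, 6, 6, 11); Entrant gets 13.
Maximizing over 8, 3, 10, 13, Entrant chooses Z. Subgame-perfect outcome: (E1, Z) with payoffs (14, 13).
Under simultaneous play:
Incumbent's best replies: W→E3; X→E4; Y→E3; Z→E1.
Entrant's best replies: E1→Y; E2→Y; E3→Y; E4→Z.
The unique mutual best reply is (E3, Y), giving (14, 10).
Entrant's commitment gain: 13 − 10 = 3.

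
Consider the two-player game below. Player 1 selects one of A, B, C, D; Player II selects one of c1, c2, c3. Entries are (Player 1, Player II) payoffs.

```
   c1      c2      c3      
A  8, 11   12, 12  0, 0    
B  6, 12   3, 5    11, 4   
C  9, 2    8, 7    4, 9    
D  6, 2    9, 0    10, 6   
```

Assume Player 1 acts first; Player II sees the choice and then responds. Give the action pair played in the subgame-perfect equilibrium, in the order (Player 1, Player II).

Solve by backward induction (Player 1 leads).
- A: Player II compares 11, 12, 0 and picks c2; Player 1 would get 12.
- B: Player II compares 12, 5, 4 and picks c1; Player 1 would get 6.
- C: Player II compares 2, 7, 9 and picks c3; Player 1 would get 4.
- D: Player II compares 2, 0, 6 and picks c3; Player 1 would get 10.
Among 12, 6, 4, 10, the best is 12 at A. Subgame-perfect outcome: (A, c2) with payoffs (12, 12).

(A, c2)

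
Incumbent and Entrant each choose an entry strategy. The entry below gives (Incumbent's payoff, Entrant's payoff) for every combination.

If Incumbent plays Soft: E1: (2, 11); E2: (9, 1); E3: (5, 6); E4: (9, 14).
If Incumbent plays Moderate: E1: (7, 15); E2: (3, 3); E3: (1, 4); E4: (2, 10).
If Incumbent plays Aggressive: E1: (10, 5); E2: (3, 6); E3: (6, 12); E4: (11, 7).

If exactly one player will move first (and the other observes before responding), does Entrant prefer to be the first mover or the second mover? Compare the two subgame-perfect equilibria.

If Incumbent leads: Entrant's best replies are Soft→E4, Moderate→E1, Aggressive→E3; Incumbent's induced payoffs 9, 7, 6; outcome (Soft, E4), payoffs (9, 14).
If Entrant leads: Incumbent's best replies are E1→Aggressive, E2→Soft, E3→Aggressive, E4→Aggressive; Entrant's induced payoffs 5, 1, 12, 7; outcome (Aggressive, E3), payoffs (6, 12).
Entrant gets 12 moving first and 14 moving second, so Entrant prefers to move second.

second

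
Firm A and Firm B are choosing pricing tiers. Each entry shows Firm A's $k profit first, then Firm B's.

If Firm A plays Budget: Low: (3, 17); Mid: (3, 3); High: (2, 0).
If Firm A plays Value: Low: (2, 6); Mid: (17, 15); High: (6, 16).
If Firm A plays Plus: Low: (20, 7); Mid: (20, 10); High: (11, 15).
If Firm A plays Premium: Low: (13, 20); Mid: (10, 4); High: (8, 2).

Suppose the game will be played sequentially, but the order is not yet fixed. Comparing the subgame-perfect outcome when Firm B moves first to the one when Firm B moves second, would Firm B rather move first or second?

If Firm A leads: Firm B's best replies are Budget→Low, Value→High, Plus→High, Premium→Low; Firm A's induced payoffs 3, 6, 11, 13; outcome (Premium, Low), payoffs (13, 20).
If Firm B leads: Firm A's best replies are Low→Plus, Mid→Plus, High→Plus; Firm B's induced payoffs 7, 10, 15; outcome (Plus, High), payoffs (11, 15).
Firm B gets 15 moving first and 20 moving second, so Firm B prefers to move second.

second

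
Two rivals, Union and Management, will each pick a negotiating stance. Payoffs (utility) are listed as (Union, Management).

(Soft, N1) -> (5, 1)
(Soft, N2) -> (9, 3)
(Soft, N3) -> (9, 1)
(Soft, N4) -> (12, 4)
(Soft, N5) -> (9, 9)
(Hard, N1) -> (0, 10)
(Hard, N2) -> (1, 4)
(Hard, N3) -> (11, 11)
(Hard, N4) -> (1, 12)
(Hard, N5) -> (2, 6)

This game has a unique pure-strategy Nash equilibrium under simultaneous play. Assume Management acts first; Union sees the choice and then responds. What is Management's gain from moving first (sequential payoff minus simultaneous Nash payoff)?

Work backward from Union's decision.
- N1 → Union plays Soft (best of 5, 0); Management gets 1.
- N2 → Union plays Soft (best of 9, 1); Management gets 3.
- N3 → Union plays Hard (best of 9, 11); Management gets 11.
- N4 → Union plays Soft (best of 12, 1); Management gets 4.
- N5 → Union plays Soft (best of 9, 2); Management gets 9.
Among 1, 3, 11, 4, 9, the best is 11 at N3. Subgame-perfect outcome: (Hard, N3) with payoffs (11, 11).
For the simultaneous game, intersect best replies.
Union's best replies: N1→Soft; N2→Soft; N3→Hard; N4→Soft; N5→Soft.
Management's best replies: Soft→N5; Hard→N4.
The unique mutual best reply is (Soft, N5), giving (9, 9).
Management's commitment gain: 11 − 9 = 2.

2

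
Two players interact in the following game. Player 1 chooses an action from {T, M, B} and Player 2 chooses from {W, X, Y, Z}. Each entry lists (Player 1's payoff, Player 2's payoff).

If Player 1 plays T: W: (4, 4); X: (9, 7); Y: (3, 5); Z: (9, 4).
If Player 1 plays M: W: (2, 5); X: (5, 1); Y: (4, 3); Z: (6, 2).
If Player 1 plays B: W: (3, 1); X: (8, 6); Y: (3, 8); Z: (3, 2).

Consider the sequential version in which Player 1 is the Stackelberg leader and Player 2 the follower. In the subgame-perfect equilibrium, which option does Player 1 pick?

T

Player 2 best-responds to each possible Player 1 move:
- T → Player 2 plays X (best of 4, 7, 5, 4); Player 1 gets 9.
- M → Player 2 plays W (best of 5, 1, 3, 2); Player 1 gets 2.
- B → Player 2 plays Y (best of 1, 6, 8, 2); Player 1 gets 3.
Maximizing over 9, 2, 3, Player 1 chooses T. Subgame-perfect outcome: (T, X) with payoffs (9, 7).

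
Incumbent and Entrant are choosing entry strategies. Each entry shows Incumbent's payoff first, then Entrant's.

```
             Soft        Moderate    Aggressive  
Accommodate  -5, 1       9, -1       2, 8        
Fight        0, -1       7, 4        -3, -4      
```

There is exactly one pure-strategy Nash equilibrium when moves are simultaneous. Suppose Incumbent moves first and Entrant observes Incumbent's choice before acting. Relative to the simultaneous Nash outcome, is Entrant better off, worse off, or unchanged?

Backward induction with Incumbent moving first.
- Accommodate: BR = Aggressive, leader payoff 2.
- Fight: BR = Moderate, leader payoff 7.
Incumbent's induced payoffs are 2, 7, so Incumbent commits to Fight. Subgame-perfect outcome: (Fight, Moderate) with payoffs (7, 4).
Now find the simultaneous Nash equilibrium.
Incumbent's best replies: Soft→Fight; Moderate→Accommodate; Aggressive→Accommodate.
Entrant's best replies: Accommodate→Aggressive; Fight→Moderate.
The unique mutual best reply is (Accommodate, Aggressive), giving (2, 8).
Entrant earns 4 sequentially versus 8 at the Nash outcome: worse off.

worse off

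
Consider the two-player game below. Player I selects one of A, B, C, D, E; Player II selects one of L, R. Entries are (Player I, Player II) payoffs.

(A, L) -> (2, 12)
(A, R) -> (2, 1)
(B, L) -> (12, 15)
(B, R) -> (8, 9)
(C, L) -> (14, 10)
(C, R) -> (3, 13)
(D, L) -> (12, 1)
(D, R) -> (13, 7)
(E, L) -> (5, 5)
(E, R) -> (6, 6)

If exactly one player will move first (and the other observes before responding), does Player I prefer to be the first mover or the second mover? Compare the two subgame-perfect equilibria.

If Player I leads: Player II's best replies are A→L, B→L, C→R, D→R, E→R; Player I's induced payoffs 2, 12, 3, 13, 6; outcome (D, R), payoffs (13, 7).
If Player II leads: Player I's best replies are L→C, R→D; Player II's induced payoffs 10, 7; outcome (C, L), payoffs (14, 10).
Player I gets 13 moving first and 14 moving second, so Player I prefers to move second.

second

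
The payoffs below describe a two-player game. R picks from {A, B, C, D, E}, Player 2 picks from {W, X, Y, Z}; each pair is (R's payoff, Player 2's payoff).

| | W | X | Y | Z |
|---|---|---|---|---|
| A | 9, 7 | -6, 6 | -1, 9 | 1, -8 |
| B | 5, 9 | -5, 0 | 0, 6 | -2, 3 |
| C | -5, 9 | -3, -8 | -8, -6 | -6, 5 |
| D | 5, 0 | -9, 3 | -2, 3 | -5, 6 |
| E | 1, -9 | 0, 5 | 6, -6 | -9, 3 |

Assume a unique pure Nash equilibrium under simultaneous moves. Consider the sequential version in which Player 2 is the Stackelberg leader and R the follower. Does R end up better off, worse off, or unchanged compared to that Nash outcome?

better off

Backward induction with Player 2 moving first.
- W: BR = A, leader payoff 7.
- X: BR = E, leader payoff 5.
- Y: BR = E, leader payoff -6.
- Z: BR = A, leader payoff -8.
Player 2's induced payoffs are 7, 5, -6, -8, so Player 2 commits to W. Subgame-perfect outcome: (A, W) with payoffs (9, 7).
Now find the simultaneous Nash equilibrium.
R's best replies: W→A; X→E; Y→E; Z→A.
Player 2's best replies: A→Y; B→W; C→W; D→Z; E→X.
Only (E, X) has each player best-responding; Nash payoffs (0, 5).
R earns 9 sequentially versus 0 at the Nash outcome: better off.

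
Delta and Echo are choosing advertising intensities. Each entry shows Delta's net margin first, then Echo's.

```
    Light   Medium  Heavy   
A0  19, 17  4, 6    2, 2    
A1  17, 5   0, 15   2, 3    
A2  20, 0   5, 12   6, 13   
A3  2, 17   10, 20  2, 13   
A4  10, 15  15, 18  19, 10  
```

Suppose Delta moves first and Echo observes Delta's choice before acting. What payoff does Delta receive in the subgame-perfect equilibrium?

Solve by backward induction (Delta leads).
- A0: BR = Light, leader payoff 19.
- A1: BR = Medium, leader payoff 0.
- A2: BR = Heavy, leader payoff 6.
- A3: BR = Medium, leader payoff 10.
- A4: BR = Medium, leader payoff 15.
Delta's induced payoffs are 19, 0, 6, 10, 15, so Delta commits to A0. Subgame-perfect outcome: (A0, Light) with payoffs (19, 17).

19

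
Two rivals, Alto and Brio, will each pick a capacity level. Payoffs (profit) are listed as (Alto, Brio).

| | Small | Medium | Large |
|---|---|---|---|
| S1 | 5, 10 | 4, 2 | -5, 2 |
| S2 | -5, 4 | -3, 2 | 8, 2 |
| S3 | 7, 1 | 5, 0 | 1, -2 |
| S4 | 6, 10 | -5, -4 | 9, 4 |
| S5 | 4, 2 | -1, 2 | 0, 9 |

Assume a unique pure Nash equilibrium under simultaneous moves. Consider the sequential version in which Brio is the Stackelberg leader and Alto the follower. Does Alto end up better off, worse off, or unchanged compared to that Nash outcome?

better off

Alto best-responds to each possible Brio move:
- Small: Alto compares 5, -5, 7, 6, 4 and picks S3; Brio would get 1.
- Medium: Alto compares 4, -3, 5, -5, -1 and picks S3; Brio would get 0.
- Large: Alto compares -5, 8, 1, 9, 0 and picks S4; Brio would get 4.
Maximizing over 1, 0, 4, Brio chooses Large. Subgame-perfect outcome: (S4, Large) with payoffs (9, 4).
Now find the simultaneous Nash equilibrium.
Alto's best replies: Small→S3; Medium→S3; Large→S4.
Brio's best replies: S1→Small; S2→Small; S3→Small; S4→Small; S5→Large.
Only (S3, Small) has each player best-responding; Nash payoffs (7, 1).
Alto earns 9 sequentially versus 7 at the Nash outcome: better off.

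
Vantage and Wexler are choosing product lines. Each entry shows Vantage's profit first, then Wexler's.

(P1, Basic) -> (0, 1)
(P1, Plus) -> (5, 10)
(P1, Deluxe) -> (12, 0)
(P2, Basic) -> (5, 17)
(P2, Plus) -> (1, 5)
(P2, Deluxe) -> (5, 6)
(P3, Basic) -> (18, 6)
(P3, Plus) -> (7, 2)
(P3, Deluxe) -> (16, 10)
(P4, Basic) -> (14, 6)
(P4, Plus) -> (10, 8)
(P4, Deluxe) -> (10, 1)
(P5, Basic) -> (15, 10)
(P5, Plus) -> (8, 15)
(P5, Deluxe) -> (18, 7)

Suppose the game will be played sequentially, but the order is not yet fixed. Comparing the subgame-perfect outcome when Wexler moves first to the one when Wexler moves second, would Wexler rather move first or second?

If Vantage leads: Wexler's best replies are P1→Plus, P2→Basic, P3→Deluxe, P4→Plus, P5→Plus; Vantage's induced payoffs 5, 5, 16, 10, 8; outcome (P3, Deluxe), payoffs (16, 10).
If Wexler leads: Vantage's best replies are Basic→P3, Plus→P4, Deluxe→P5; Wexler's induced payoffs 6, 8, 7; outcome (P4, Plus), payoffs (10, 8).
Wexler gets 8 moving first and 10 moving second, so Wexler prefers to move second.

second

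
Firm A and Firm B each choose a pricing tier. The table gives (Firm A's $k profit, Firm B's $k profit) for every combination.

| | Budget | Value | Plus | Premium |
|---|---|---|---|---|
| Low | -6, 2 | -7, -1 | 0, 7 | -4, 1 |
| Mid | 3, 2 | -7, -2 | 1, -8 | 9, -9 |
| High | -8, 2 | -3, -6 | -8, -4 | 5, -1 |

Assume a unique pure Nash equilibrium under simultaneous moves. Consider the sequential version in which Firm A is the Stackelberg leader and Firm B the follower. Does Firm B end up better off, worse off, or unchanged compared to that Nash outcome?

Firm B best-responds to each possible Firm A move:
- Low: BR = Plus, leader payoff 0.
- Mid: BR = Budget, leader payoff 3.
- High: BR = Budget, leader payoff -8.
Firm A's induced payoffs are 0, 3, -8, so Firm A commits to Mid. Subgame-perfect outcome: (Mid, Budget) with payoffs (3, 2).
For the simultaneous game, intersect best replies.
Firm A's best replies: Budget→Mid; Value→High; Plus→Mid; Premium→Mid.
Firm B's best replies: Low→Plus; Mid→Budget; High→Budget.
Only (Mid, Budget) has each player best-responding; Nash payoffs (3, 2).
Firm B earns 2 sequentially versus 2 at the Nash outcome: unchanged.

unchanged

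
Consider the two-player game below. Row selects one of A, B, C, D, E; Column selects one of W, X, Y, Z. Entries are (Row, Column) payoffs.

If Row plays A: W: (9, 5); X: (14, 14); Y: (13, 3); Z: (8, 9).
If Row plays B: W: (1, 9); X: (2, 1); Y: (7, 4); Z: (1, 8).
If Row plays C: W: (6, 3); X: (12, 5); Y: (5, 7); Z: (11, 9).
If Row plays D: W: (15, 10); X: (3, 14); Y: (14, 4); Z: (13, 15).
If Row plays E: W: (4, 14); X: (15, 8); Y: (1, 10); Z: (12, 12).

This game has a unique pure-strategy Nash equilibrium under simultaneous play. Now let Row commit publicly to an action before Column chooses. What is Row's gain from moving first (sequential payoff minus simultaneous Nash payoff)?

1

Solve by backward induction (Row leads).
- A: BR = X, leader payoff 14.
- B: BR = W, leader payoff 1.
- C: BR = Z, leader payoff 11.
- D: BR = Z, leader payoff 13.
- E: BR = W, leader payoff 4.
Among 14, 1, 11, 13, 4, the best is 14 at A. Subgame-perfect outcome: (A, X) with payoffs (14, 14).
For the simultaneous game, intersect best replies.
Row's best replies: W→D; X→E; Y→D; Z→D.
Column's best replies: A→X; B→W; C→Z; D→Z; E→W.
Only (D, Z) has each player best-responding; Nash payoffs (13, 15).
Row's commitment gain: 14 − 13 = 1.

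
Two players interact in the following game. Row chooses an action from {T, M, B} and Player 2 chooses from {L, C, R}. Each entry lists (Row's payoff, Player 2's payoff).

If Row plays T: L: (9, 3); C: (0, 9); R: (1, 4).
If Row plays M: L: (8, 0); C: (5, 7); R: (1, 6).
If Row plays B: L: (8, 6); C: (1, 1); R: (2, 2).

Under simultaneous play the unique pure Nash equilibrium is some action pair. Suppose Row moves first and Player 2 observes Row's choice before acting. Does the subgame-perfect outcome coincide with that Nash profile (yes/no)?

no

Backward induction with Row moving first.
- T: Player 2 compares 3, 9, 4 and picks C; Row would get 0.
- M: Player 2 compares 0, 7, 6 and picks C; Row would get 5.
- B: Player 2 compares 6, 1, 2 and picks L; Row would get 8.
Among 0, 5, 8, the best is 8 at B. Subgame-perfect outcome: (B, L) with payoffs (8, 6).
Under simultaneous play:
Row's best replies: L→T; C→M; R→B.
Player 2's best replies: T→C; M→C; B→L.
Only (M, C) has each player best-responding; Nash payoffs (5, 7).
Sequential outcome (B, L) differs from the Nash profile (M, C).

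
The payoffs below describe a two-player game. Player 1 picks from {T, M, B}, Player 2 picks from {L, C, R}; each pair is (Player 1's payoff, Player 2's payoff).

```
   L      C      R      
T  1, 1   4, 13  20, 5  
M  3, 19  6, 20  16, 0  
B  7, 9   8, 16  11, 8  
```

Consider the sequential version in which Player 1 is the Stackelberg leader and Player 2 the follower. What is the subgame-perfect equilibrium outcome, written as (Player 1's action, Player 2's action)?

Backward induction with Player 1 moving first.
- T: Player 2 compares 1, 13, 5 and picks C; Player 1 would get 4.
- M: Player 2 compares 19, 20, 0 and picks C; Player 1 would get 6.
- B: Player 2 compares 9, 16, 8 and picks C; Player 1 would get 8.
Player 1's induced payoffs are 4, 6, 8, so Player 1 commits to B. Subgame-perfect outcome: (B, C) with payoffs (8, 16).

(B, C)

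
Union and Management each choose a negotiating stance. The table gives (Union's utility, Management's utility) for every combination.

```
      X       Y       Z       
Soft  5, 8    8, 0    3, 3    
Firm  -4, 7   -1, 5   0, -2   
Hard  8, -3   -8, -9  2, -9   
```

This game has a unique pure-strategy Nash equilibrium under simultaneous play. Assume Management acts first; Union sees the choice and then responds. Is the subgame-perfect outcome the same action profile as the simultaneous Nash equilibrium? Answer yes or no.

no

Solve by backward induction (Management leads).
- X: Union compares 5, -4, 8 and picks Hard; Management would get -3.
- Y: Union compares 8, -1, -8 and picks Soft; Management would get 0.
- Z: Union compares 3, 0, 2 and picks Soft; Management would get 3.
Maximizing over -3, 0, 3, Management chooses Z. Subgame-perfect outcome: (Soft, Z) with payoffs (3, 3).
Under simultaneous play:
Union's best replies: X→Hard; Y→Soft; Z→Soft.
Management's best replies: Soft→X; Firm→X; Hard→X.
The unique mutual best reply is (Hard, X), giving (8, -3).
Sequential outcome (Soft, Z) differs from the Nash profile (Hard, X).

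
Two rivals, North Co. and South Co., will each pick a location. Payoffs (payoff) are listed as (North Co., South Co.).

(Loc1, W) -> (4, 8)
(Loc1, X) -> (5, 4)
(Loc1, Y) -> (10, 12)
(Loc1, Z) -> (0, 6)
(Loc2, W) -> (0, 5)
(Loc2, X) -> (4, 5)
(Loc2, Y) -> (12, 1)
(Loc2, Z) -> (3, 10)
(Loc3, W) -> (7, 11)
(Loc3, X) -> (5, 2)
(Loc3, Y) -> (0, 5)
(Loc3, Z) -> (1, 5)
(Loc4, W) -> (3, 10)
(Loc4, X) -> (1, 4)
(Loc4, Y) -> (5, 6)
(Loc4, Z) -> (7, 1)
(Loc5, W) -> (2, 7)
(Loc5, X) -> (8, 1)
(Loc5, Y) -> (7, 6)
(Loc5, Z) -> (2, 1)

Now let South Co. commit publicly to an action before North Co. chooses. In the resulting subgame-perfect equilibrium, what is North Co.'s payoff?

North Co. best-responds to each possible South Co. move:
- W → North Co. plays Loc3 (best of 4, 0, 7, 3, 2); South Co. gets 11.
- X → North Co. plays Loc5 (best of 5, 4, 5, 1, 8); South Co. gets 1.
- Y → North Co. plays Loc2 (best of 10, 12, 0, 5, 7); South Co. gets 1.
- Z → North Co. plays Loc4 (best of 0, 3, 1, 7, 2); South Co. gets 1.
Among 11, 1, 1, 1, the best is 11 at W. Subgame-perfect outcome: (Loc3, W) with payoffs (7, 11).

7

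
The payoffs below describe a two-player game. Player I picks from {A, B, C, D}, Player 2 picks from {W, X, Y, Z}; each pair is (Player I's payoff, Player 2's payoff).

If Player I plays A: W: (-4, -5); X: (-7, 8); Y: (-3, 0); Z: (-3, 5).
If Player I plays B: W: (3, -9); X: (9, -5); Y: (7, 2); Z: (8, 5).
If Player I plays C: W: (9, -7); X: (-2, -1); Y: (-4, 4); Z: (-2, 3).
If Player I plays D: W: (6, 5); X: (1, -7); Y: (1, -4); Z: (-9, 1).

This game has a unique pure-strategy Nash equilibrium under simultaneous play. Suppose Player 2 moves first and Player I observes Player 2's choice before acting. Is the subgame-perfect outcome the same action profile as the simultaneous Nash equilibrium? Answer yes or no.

Player I best-responds to each possible Player 2 move:
- W → Player I plays C (best of -4, 3, 9, 6); Player 2 gets -7.
- X → Player I plays B (best of -7, 9, -2, 1); Player 2 gets -5.
- Y → Player I plays B (best of -3, 7, -4, 1); Player 2 gets 2.
- Z → Player I plays B (best of -3, 8, -2, -9); Player 2 gets 5.
Player 2's induced payoffs are -7, -5, 2, 5, so Player 2 commits to Z. Subgame-perfect outcome: (B, Z) with payoffs (8, 5).
For the simultaneous game, intersect best replies.
Player I's best replies: W→C; X→B; Y→B; Z→B.
Player 2's best replies: A→X; B→Z; C→Y; D→W.
The unique mutual best reply is (B, Z), giving (8, 5).
Sequential outcome (B, Z) coincides with the Nash profile (B, Z).

yes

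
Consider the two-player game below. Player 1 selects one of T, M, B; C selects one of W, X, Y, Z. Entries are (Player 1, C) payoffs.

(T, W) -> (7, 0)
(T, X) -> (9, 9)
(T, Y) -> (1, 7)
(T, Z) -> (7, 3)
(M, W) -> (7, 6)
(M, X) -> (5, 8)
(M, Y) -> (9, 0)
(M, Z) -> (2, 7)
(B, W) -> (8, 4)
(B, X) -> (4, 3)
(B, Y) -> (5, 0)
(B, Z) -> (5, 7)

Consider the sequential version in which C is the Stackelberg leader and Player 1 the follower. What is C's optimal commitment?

Player 1 best-responds to each possible C move:
- W: BR = B, leader payoff 4.
- X: BR = T, leader payoff 9.
- Y: BR = M, leader payoff 0.
- Z: BR = T, leader payoff 3.
Maximizing over 4, 9, 0, 3, C chooses X. Subgame-perfect outcome: (T, X) with payoffs (9, 9).

X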